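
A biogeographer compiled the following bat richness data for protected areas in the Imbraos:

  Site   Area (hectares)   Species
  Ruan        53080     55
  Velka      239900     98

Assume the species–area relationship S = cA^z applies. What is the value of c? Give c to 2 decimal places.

z = ln(S₂/S₁) / ln(A₂/A₁) = ln(98/55) / ln(239900/53080) = 0.5776 / 1.5084 = 0.3829
c = S₁ / A₁^z = 55 / 53080^0.3829 = 55 / 64.47 = 0.8531

0.85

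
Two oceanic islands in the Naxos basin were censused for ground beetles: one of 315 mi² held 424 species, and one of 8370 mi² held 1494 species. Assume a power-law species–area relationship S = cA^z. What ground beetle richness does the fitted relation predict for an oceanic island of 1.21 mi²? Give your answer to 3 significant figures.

z = ln(1494/424) / ln(8370/315) = 1.2595 / 3.2798 = 0.3840
c = 424 / 315^0.3840 = 424 / 9.107 = 46.56
S₃ = 46.56 × 1.21^0.3840 = 46.56 × 1.076 ≈ 50.09

50.1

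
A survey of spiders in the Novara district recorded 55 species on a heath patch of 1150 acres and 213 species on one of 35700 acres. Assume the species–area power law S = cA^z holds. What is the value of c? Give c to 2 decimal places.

z = ln(S₂/S₁) / ln(A₂/A₁) = ln(213/55) / ln(35700/1150) = 1.3540 / 3.4354 = 0.3941
c = S₁ / A₁^z = 55 / 1150^0.3941 = 55 / 16.08 = 3.42

3.42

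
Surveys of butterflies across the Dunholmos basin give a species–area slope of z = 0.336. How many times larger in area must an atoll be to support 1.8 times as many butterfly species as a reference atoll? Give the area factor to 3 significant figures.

5.75

(A₂/A₁)^0.336 = 1.8, so A₂/A₁ = 1.8^(1/0.336) = 1.8^2.976
ln(A₂/A₁) = ln 1.8 / 0.336 = 0.5878 / 0.336 = 1.7494
A₂/A₁ = e^1.7494 ≈ 5.751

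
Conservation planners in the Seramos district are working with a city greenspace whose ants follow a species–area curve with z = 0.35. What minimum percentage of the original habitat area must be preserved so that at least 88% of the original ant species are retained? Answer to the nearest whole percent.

Need (A_new/A_old)^0.35 = 0.88, so A_new/A_old = 0.88^(1/0.35) = 0.88^2.857
ln(A_new/A_old) = ln 0.88 / 0.35 = -0.1278 / 0.35 = -0.3652
A_new/A_old = e^-0.3652 ≈ 0.694

69%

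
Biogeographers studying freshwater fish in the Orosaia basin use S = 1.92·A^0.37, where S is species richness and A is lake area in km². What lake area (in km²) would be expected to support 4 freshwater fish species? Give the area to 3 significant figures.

4 = 1.92 × A^0.37  ⇒  A^0.37 = 4/1.92 = 2.083
ln A = ln(2.083) / 0.37 = 0.7340 / 0.37 = 1.9837
A = e^1.9837 ≈ 7.27 km²

7.27 km²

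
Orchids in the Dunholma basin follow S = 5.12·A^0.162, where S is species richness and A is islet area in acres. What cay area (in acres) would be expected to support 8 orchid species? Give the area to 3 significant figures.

8 = 5.12 × A^0.162  ⇒  A^0.162 = 8/5.12 = 1.562
ln A = ln(1.562) / 0.162 = 0.4463 / 0.162 = 2.7549
A = e^2.7549 ≈ 15.72 acres

15.7 acres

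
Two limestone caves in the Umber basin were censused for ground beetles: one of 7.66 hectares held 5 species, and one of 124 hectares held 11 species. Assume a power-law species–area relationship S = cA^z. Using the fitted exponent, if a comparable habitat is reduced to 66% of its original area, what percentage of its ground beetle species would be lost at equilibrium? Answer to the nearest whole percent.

11%

z = ln(11/5) / ln(124/7.66) = 0.7885 / 2.7843 = 0.2832
S_new/S_old = (A_new/A_old)^z = 0.66^0.2832 = exp(0.2832 × -0.4155) = 0.889
Fraction lost = 1 − 0.889 = 0.111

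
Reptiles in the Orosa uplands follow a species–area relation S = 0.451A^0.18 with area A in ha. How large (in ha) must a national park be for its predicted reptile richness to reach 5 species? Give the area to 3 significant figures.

637000 ha

5 = 0.451 × A^0.18  ⇒  A^0.18 = 5/0.451 = 11.09
ln A = ln(11.09) / 0.18 = 2.4057 / 0.18 = 13.3651
A = e^13.3651 ≈ 637394 ha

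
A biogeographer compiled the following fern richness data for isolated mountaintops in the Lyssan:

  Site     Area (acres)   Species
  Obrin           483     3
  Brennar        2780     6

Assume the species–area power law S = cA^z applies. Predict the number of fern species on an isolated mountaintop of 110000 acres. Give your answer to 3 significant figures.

25.7

z = ln(6/3) / ln(2780/483) = 0.6931 / 1.7502 = 0.3960
c = 3 / 483^0.3960 = 3 / 11.56 = 0.2595
S₃ = 0.2595 × 110000^0.3960 = 0.2595 × 99.22 ≈ 25.75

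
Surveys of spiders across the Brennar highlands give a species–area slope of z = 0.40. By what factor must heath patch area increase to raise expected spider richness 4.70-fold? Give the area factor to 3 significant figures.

(A₂/A₁)^0.4 = 4.7, so A₂/A₁ = 4.7^(1/0.4) = 4.7^2.5
ln(A₂/A₁) = ln 4.7 / 0.4 = 1.5476 / 0.4 = 3.8689
A₂/A₁ = e^3.8689 ≈ 47.89

47.9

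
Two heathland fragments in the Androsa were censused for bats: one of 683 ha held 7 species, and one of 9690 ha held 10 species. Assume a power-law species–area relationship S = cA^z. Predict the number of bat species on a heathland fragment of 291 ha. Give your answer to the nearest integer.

6

z = ln(10/7) / ln(9690/683) = 0.3567 / 2.6524 = 0.1345
c = 7 / 683^0.1345 = 7 / 2.405 = 2.91
S₃ = 2.91 × 291^0.1345 = 2.91 × 2.145 ≈ 6.241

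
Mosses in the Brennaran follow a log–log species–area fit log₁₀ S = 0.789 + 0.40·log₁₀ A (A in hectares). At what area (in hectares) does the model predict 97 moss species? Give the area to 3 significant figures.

987 hectares

97 = 6.152 × A^0.4  ⇒  A^0.4 = 97/6.152 = 15.77
ln A = ln(15.77) / 0.4 = 2.7580 / 0.4 = 6.8949
A = e^6.8949 ≈ 987.3 hectares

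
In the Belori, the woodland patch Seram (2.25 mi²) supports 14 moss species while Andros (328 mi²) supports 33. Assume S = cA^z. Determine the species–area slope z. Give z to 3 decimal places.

Taking logs: ln S = ln c + z ln A, so z = (ln S₂ − ln S₁)/(ln A₂ − ln A₁).
z = ln(33/14) / ln(328/2.25) = ln(2.357) / ln(145.8) = 0.8575 / 4.9821 = 0.1721

0.172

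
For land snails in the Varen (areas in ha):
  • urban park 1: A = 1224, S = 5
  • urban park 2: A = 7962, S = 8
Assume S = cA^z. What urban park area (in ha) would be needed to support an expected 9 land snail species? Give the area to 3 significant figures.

z = ln(8/5) / ln(7962/1224) = 0.4700 / 1.8726 = 0.2510
c = 5 / 1224^0.2510 = 5 / 5.957 = 0.8394
A = (9/0.8394)^(1/0.2510) ⇒ ln A = ln(10.72)/0.2510 = 9.4517
A = e^9.4517 ≈ 12730 ha

12700 ha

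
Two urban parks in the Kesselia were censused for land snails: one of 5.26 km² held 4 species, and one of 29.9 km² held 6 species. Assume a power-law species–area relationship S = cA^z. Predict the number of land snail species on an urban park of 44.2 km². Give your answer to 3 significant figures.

z = ln(6/4) / ln(29.9/5.26) = 0.4055 / 1.7377 = 0.2333
c = 4 / 5.26^0.2333 = 4 / 1.473 = 2.715
S₃ = 2.715 × 44.2^0.2333 = 2.715 × 2.421 ≈ 6.573

6.57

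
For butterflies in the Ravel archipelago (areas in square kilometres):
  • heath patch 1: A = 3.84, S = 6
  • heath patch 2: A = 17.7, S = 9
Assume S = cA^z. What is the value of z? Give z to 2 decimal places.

Taking logs: ln S = ln c + z ln A, so z = (ln S₂ − ln S₁)/(ln A₂ − ln A₁).
z = ln(9/6) / ln(17.7/3.84) = ln(1.5) / ln(4.609) = 0.4055 / 1.5281 = 0.2653

0.27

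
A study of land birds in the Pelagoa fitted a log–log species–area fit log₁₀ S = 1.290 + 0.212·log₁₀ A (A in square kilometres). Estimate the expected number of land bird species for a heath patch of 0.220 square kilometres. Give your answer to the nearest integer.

S = 19.5 × 0.22^0.212
ln S = ln 19.5 + 0.212 × ln 0.22 = 2.9703 + 0.212 × -1.5141 = 2.6493
S = e^2.6493 ≈ 14.14

14 species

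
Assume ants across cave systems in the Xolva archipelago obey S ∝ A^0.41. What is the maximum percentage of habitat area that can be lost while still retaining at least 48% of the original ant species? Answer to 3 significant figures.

Need (A_new/A_old)^0.41 = 0.48, so A_new/A_old = 0.48^(1/0.41) = 0.48^2.439
ln(A_new/A_old) = ln 0.48 / 0.41 = -0.7340 / 0.41 = -1.7902
A_new/A_old = e^-1.7902 ≈ 0.1669
Fraction that can be lost = 1 − 0.1669 = 0.8331

83.3%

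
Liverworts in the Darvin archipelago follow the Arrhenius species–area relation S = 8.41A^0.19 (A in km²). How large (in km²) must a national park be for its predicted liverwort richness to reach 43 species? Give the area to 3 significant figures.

5370 km²

43 = 8.41 × A^0.19  ⇒  A^0.19 = 43/8.41 = 5.113
ln A = ln(5.113) / 0.19 = 1.6318 / 0.19 = 8.5883
A = e^8.5883 ≈ 5369 km²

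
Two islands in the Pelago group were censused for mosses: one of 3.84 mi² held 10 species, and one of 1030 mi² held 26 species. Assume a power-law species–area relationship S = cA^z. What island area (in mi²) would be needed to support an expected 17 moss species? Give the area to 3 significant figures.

85.7 mi²

z = ln(26/10) / ln(1030/3.84) = 0.9555 / 5.5918 = 0.1709
c = 10 / 3.84^0.1709 = 10 / 1.258 = 7.946
A = (17/7.946)^(1/0.1709) ⇒ ln A = ln(2.139)/0.1709 = 4.4508
A = e^4.4508 ≈ 85.7 mi²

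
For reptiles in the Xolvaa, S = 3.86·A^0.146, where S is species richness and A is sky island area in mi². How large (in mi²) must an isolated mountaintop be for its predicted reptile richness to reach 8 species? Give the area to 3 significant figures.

8 = 3.86 × A^0.146  ⇒  A^0.146 = 8/3.86 = 2.073
ln A = ln(2.073) / 0.146 = 0.7288 / 0.146 = 4.9916
A = e^4.9916 ≈ 147.2 mi²

147 mi²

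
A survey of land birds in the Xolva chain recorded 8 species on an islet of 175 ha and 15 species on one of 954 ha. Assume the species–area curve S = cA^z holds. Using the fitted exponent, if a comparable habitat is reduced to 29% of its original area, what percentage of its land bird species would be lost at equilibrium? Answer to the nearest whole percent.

z = ln(15/8) / ln(954/175) = 0.6286 / 1.6959 = 0.3707
S_new/S_old = (A_new/A_old)^z = 0.29^0.3707 = exp(0.3707 × -1.2379) = 0.632
Fraction lost = 1 − 0.632 = 0.368

37%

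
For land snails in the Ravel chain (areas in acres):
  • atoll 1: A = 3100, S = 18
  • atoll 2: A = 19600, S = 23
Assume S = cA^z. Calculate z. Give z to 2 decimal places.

0.13

Taking logs: ln S = ln c + z ln A, so z = (ln S₂ − ln S₁)/(ln A₂ − ln A₁).
z = ln(23/18) / ln(19600/3100) = ln(1.278) / ln(6.323) = 0.2451 / 1.8441 = 0.1329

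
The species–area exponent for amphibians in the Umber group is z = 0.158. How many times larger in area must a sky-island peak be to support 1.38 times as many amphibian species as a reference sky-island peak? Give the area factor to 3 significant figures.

7.68

(A₂/A₁)^0.158 = 1.38, so A₂/A₁ = 1.38^(1/0.158) = 1.38^6.329
ln(A₂/A₁) = ln 1.38 / 0.158 = 0.3221 / 0.158 = 2.0385
A₂/A₁ = e^2.0385 ≈ 7.679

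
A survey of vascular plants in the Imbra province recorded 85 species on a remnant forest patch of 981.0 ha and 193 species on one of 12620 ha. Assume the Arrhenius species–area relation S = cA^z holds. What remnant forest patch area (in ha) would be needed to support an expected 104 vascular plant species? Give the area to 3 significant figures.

1840 ha

z = ln(193/85) / ln(12620/981) = 0.8200 / 2.5545 = 0.3210
c = 85 / 981^0.3210 = 85 / 9.128 = 9.312
A = (104/9.312)^(1/0.3210) ⇒ ln A = ln(11.17)/0.3210 = 7.5170
A = e^7.5170 ≈ 1839 ha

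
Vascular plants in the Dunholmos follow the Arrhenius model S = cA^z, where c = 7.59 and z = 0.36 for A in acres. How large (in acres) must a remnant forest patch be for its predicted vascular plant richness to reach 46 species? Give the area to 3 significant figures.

149 acres

46 = 7.59 × A^0.36  ⇒  A^0.36 = 46/7.59 = 6.061
ln A = ln(6.061) / 0.36 = 1.8018 / 0.36 = 5.0050
A = e^5.0050 ≈ 149.2 acres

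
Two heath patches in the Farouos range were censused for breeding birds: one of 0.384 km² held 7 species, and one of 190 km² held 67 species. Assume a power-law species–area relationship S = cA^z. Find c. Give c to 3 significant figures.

z = ln(S₂/S₁) / ln(A₂/A₁) = ln(67/7) / ln(190/0.384) = 2.2588 / 6.2041 = 0.3641
c = S₁ / A₁^z = 7 / 0.384^0.3641 = 7 / 0.7058 = 9.918

9.92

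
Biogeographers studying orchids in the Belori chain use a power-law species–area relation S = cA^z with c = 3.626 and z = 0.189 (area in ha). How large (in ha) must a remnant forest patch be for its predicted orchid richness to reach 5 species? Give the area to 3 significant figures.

5.47 ha

5 = 3.626 × A^0.189  ⇒  A^0.189 = 5/3.626 = 1.379
ln A = ln(1.379) / 0.189 = 0.3213 / 0.189 = 1.7000
A = e^1.7000 ≈ 5.474 ha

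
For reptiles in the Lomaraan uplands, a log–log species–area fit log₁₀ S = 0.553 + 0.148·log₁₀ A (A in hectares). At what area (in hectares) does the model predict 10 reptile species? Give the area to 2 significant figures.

1000 hectares

10 = 3.573 × A^0.148  ⇒  A^0.148 = 10/3.573 = 2.799
ln A = ln(2.799) / 0.148 = 1.0293 / 0.148 = 6.9544
A = e^6.9544 ≈ 1048 hectares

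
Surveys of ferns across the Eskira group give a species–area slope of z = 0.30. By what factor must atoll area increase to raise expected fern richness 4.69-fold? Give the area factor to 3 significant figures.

(A₂/A₁)^0.3 = 4.69, so A₂/A₁ = 4.69^(1/0.3) = 4.69^3.333
ln(A₂/A₁) = ln 4.69 / 0.3 = 1.5454 / 0.3 = 5.1514
A₂/A₁ = e^5.1514 ≈ 172.7

173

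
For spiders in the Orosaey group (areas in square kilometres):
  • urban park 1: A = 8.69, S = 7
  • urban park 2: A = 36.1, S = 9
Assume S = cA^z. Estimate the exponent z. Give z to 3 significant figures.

0.176

Taking logs: ln S = ln c + z ln A, so z = (ln S₂ − ln S₁)/(ln A₂ − ln A₁).
z = ln(9/7) / ln(36.1/8.69) = ln(1.286) / ln(4.154) = 0.2513 / 1.4241 = 0.1765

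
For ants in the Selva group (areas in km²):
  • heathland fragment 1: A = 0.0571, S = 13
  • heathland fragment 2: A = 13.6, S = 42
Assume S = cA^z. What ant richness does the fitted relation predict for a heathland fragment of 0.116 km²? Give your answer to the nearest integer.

15

z = ln(42/13) / ln(13.6/0.0571) = 1.1727 / 5.4730 = 0.2143
c = 13 / 0.0571^0.2143 = 13 / 0.5415 = 24.01
S₃ = 24.01 × 0.116^0.2143 = 24.01 × 0.6303 ≈ 15.13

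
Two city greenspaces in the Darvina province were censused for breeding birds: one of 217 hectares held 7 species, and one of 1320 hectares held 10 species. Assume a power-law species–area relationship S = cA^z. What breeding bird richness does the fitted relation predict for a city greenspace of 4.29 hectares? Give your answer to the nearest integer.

3

z = ln(10/7) / ln(1320/217) = 0.3567 / 1.8055 = 0.1976
c = 7 / 217^0.1976 = 7 / 2.894 = 2.418
S₃ = 2.418 × 4.29^0.1976 = 2.418 × 1.333 ≈ 3.225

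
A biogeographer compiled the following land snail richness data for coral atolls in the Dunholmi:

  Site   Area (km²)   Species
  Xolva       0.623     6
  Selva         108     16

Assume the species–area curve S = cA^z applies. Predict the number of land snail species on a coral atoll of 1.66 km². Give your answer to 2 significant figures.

7.2

z = ln(16/6) / ln(108/0.623) = 0.9808 / 5.1553 = 0.1903
c = 6 / 0.623^0.1903 = 6 / 0.9139 = 6.565
S₃ = 6.565 × 1.66^0.1903 = 6.565 × 1.101 ≈ 7.23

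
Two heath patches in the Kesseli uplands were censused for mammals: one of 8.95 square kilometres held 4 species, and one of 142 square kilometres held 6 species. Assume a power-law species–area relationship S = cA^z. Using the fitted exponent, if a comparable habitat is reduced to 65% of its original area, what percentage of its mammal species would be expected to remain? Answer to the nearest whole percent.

94%

z = ln(6/4) / ln(142/8.95) = 0.4055 / 2.7642 = 0.1467
S_new/S_old = (A_new/A_old)^z = 0.65^0.1467 = exp(0.1467 × -0.4308) = 0.9388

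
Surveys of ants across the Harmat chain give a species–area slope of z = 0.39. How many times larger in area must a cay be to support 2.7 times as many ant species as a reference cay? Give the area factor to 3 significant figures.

12.8

(A₂/A₁)^0.39 = 2.7, so A₂/A₁ = 2.7^(1/0.39) = 2.7^2.564
ln(A₂/A₁) = ln 2.7 / 0.39 = 0.9933 / 0.39 = 2.5468
A₂/A₁ = e^2.5468 ≈ 12.77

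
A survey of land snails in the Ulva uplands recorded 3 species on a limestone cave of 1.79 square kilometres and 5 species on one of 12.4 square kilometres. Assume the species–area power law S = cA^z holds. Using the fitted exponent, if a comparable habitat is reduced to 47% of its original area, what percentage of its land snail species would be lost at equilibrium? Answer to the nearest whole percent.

18%

z = ln(5/3) / ln(12.4/1.79) = 0.5108 / 1.9355 = 0.2639
S_new/S_old = (A_new/A_old)^z = 0.47^0.2639 = exp(0.2639 × -0.7550) = 0.8193
Fraction lost = 1 − 0.8193 = 0.1807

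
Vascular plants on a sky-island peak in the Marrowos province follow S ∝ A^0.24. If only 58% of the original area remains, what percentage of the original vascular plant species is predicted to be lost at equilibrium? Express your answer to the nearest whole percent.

12%

S_new/S_old = (A_new/A_old)^z = 0.58^0.24
= exp(0.24 × ln 0.58) = exp(0.24 × -0.5447) = exp(-0.1307) ≈ 0.8775
Fraction lost = 1 − 0.8775 = 0.1225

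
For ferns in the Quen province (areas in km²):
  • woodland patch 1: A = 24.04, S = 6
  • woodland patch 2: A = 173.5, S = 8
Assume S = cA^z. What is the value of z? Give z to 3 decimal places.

0.146

Taking logs: ln S = ln c + z ln A, so z = (ln S₂ − ln S₁)/(ln A₂ − ln A₁).
z = ln(8/6) / ln(173.5/24.04) = ln(1.333) / ln(7.217) = 0.2877 / 1.9765 = 0.1456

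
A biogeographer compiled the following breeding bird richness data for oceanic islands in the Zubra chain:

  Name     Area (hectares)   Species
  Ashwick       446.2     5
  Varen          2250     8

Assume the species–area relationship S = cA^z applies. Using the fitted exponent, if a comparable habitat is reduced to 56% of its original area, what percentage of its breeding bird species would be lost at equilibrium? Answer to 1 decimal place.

15.5%

z = ln(8/5) / ln(2250/446.2) = 0.4700 / 1.6179 = 0.2905
S_new/S_old = (A_new/A_old)^z = 0.56^0.2905 = exp(0.2905 × -0.5798) = 0.845
Fraction lost = 1 − 0.845 = 0.155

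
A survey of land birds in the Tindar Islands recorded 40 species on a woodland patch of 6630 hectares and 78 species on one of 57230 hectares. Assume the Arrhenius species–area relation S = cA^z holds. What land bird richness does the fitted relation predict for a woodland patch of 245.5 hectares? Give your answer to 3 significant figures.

z = ln(78/40) / ln(57230/6630) = 0.6678 / 2.1555 = 0.3098
c = 40 / 6630^0.3098 = 40 / 15.28 = 2.618
S₃ = 2.618 × 245.5^0.3098 = 2.618 × 5.502 ≈ 14.41

14.4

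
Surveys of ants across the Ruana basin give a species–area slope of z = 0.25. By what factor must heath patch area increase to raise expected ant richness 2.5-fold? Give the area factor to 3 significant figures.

39.1

(A₂/A₁)^0.25 = 2.5, so A₂/A₁ = 2.5^(1/0.25) = 2.5^4
ln(A₂/A₁) = ln 2.5 / 0.25 = 0.9163 / 0.25 = 3.6652
A₂/A₁ = e^3.6652 ≈ 39.06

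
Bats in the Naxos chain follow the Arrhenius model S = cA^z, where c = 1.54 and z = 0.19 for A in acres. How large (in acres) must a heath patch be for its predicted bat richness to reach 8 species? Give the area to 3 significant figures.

5840 acres

8 = 1.54 × A^0.19  ⇒  A^0.19 = 8/1.54 = 5.195
ln A = ln(5.195) / 0.19 = 1.6477 / 0.19 = 8.6719
A = e^8.6719 ≈ 5837 acres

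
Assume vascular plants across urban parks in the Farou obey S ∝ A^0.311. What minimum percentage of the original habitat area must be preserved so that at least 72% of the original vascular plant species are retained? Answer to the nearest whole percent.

Need (A_new/A_old)^0.311 = 0.72, so A_new/A_old = 0.72^(1/0.311) = 0.72^3.215
ln(A_new/A_old) = ln 0.72 / 0.311 = -0.3285 / 0.311 = -1.0563
A_new/A_old = e^-1.0563 ≈ 0.3477

35%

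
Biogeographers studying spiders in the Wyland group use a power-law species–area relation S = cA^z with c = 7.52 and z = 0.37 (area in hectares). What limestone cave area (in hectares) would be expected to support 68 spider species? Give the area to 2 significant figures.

380 hectares

68 = 7.52 × A^0.37  ⇒  A^0.37 = 68/7.52 = 9.043
ln A = ln(9.043) / 0.37 = 2.2019 / 0.37 = 5.9512
A = e^5.9512 ≈ 384.2 hectares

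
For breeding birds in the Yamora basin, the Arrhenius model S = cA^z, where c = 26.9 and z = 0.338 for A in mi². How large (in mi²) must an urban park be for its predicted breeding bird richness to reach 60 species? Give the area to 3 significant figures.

60 = 26.9 × A^0.338  ⇒  A^0.338 = 60/26.9 = 2.23
ln A = ln(2.23) / 0.338 = 0.8022 / 0.338 = 2.3734
A = e^2.3734 ≈ 10.73 mi²

10.7 mi²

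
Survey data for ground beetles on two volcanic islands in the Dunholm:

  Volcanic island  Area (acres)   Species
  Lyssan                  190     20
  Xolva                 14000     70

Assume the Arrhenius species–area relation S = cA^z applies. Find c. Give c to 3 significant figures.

z = ln(S₂/S₁) / ln(A₂/A₁) = ln(70/20) / ln(14000/190) = 1.2528 / 4.2998 = 0.2914
c = S₁ / A₁^z = 20 / 190^0.2914 = 20 / 4.612 = 4.336

4.34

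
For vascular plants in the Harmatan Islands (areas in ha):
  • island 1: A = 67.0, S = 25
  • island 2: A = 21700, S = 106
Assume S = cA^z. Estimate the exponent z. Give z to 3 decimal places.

Taking logs: ln S = ln c + z ln A, so z = (ln S₂ − ln S₁)/(ln A₂ − ln A₁).
z = ln(106/25) / ln(21700/67) = ln(4.24) / ln(323.9) = 1.4446 / 5.7804 = 0.2499

0.250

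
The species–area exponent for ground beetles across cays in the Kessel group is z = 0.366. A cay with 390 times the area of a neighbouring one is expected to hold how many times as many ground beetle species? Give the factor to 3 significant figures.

S₂/S₁ = (A₂/A₁)^z = 390^0.366
ln(S₂/S₁) = 0.366 × ln 390 = 0.366 × 5.9661 = 2.1836
S₂/S₁ = e^2.1836 ≈ 8.878

8.88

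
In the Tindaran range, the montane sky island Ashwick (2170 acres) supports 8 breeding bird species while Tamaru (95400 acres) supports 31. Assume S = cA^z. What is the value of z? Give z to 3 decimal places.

Taking logs: ln S = ln c + z ln A, so z = (ln S₂ − ln S₁)/(ln A₂ − ln A₁).
z = ln(31/8) / ln(95400/2170) = ln(3.875) / ln(43.96) = 1.3545 / 3.7834 = 0.3580

0.358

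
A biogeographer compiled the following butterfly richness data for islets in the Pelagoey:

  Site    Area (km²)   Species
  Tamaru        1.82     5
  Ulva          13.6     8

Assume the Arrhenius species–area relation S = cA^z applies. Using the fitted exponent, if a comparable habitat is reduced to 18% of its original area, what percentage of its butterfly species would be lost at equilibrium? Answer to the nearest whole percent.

33%

z = ln(8/5) / ln(13.6/1.82) = 0.4700 / 2.0112 = 0.2337
S_new/S_old = (A_new/A_old)^z = 0.18^0.2337 = exp(0.2337 × -1.7148) = 0.6698
Fraction lost = 1 − 0.6698 = 0.3302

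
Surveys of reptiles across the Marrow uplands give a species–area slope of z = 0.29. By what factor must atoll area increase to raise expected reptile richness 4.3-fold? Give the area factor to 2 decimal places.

152.89

(A₂/A₁)^0.29 = 4.3, so A₂/A₁ = 4.3^(1/0.29) = 4.3^3.448
ln(A₂/A₁) = ln 4.3 / 0.29 = 1.4586 / 0.29 = 5.0297
A₂/A₁ = e^5.0297 ≈ 152.9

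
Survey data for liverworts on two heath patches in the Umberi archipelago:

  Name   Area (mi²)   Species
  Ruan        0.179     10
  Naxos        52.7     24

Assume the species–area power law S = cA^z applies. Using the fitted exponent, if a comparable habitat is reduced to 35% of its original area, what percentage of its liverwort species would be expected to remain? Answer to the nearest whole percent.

z = ln(24/10) / ln(52.7/0.179) = 0.8755 / 5.6850 = 0.1540
S_new/S_old = (A_new/A_old)^z = 0.35^0.1540 = exp(0.1540 × -1.0498) = 0.8507

85%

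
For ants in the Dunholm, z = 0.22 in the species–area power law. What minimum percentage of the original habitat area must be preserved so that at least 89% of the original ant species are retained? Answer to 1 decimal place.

Need (A_new/A_old)^0.22 = 0.89, so A_new/A_old = 0.89^(1/0.22) = 0.89^4.545
ln(A_new/A_old) = ln 0.89 / 0.22 = -0.1165 / 0.22 = -0.5297
A_new/A_old = e^-0.5297 ≈ 0.5888

58.9%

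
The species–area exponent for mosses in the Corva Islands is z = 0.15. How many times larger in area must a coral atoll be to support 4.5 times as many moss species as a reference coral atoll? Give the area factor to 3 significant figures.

22600

(A₂/A₁)^0.15 = 4.5, so A₂/A₁ = 4.5^(1/0.15) = 4.5^6.667
ln(A₂/A₁) = ln 4.5 / 0.15 = 1.5041 / 0.15 = 10.0272
A₂/A₁ = e^10.0272 ≈ 22633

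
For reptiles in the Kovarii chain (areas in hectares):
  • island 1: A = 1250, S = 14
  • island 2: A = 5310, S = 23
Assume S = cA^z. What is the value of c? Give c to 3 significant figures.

1.21

z = ln(S₂/S₁) / ln(A₂/A₁) = ln(23/14) / ln(5310/1250) = 0.4964 / 1.4464 = 0.3432
c = S₁ / A₁^z = 14 / 1250^0.3432 = 14 / 11.56 = 1.211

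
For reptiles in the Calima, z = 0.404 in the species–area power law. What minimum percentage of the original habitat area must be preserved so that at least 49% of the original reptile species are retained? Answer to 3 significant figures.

17.1%

Need (A_new/A_old)^0.404 = 0.49, so A_new/A_old = 0.49^(1/0.404) = 0.49^2.475
ln(A_new/A_old) = ln 0.49 / 0.404 = -0.7133 / 0.404 = -1.7657
A_new/A_old = e^-1.7657 ≈ 0.1711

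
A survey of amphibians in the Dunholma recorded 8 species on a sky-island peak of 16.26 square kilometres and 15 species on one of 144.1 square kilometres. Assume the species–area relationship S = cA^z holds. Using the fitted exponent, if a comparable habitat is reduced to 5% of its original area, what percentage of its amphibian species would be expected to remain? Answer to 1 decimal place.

42.2%

z = ln(15/8) / ln(144.1/16.26) = 0.6286 / 2.1818 = 0.2881
S_new/S_old = (A_new/A_old)^z = 0.05^0.2881 = exp(0.2881 × -2.9957) = 0.4218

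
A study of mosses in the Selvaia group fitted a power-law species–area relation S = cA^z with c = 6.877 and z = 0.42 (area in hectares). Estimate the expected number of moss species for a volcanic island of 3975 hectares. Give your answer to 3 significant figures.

S = 6.877 × 3975^0.42
ln S = ln 6.877 + 0.42 × ln 3975 = 1.9282 + 0.42 × 8.2878 = 5.4091
S = e^5.4091 ≈ 223.4

223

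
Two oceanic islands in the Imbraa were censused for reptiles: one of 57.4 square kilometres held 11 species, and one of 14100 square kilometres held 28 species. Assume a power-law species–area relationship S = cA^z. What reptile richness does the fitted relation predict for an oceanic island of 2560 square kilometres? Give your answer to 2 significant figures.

z = ln(28/11) / ln(14100/57.4) = 0.9343 / 5.5039 = 0.1698
c = 11 / 57.4^0.1698 = 11 / 1.989 = 5.531
S₃ = 5.531 × 2560^0.1698 = 5.531 × 3.789 ≈ 20.96

21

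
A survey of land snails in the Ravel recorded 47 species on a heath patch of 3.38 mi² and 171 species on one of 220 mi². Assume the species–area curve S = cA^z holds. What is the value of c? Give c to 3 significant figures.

z = ln(S₂/S₁) / ln(A₂/A₁) = ln(171/47) / ln(220/3.38) = 1.2915 / 4.1758 = 0.3093
c = S₁ / A₁^z = 47 / 3.38^0.3093 = 47 / 1.457 = 32.25

32.2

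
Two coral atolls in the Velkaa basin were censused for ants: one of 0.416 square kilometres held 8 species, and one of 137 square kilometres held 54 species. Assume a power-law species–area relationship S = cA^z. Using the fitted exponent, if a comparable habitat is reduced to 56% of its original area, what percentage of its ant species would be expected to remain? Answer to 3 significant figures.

z = ln(54/8) / ln(137/0.416) = 1.9095 / 5.7971 = 0.3294
S_new/S_old = (A_new/A_old)^z = 0.56^0.3294 = exp(0.3294 × -0.5798) = 0.8261

82.6%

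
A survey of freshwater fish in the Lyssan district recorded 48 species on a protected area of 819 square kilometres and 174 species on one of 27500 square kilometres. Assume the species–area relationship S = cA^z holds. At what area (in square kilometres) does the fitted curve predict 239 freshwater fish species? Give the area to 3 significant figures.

65400 square kilometres

z = ln(174/48) / ln(27500/819) = 1.2879 / 3.5139 = 0.3665
c = 48 / 819^0.3665 = 48 / 11.69 = 4.107
A = (239/4.107)^(1/0.3665) ⇒ ln A = ln(58.2)/0.3665 = 11.0880
A = e^11.0880 ≈ 65380 square kilometres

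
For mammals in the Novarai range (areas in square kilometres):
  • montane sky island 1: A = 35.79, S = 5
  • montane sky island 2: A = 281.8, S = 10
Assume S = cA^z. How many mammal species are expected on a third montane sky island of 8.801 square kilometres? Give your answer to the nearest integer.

3

z = ln(10/5) / ln(281.8/35.79) = 0.6931 / 2.0635 = 0.3359
c = 5 / 35.79^0.3359 = 5 / 3.326 = 1.503
S₃ = 1.503 × 8.801^0.3359 = 1.503 × 2.076 ≈ 3.121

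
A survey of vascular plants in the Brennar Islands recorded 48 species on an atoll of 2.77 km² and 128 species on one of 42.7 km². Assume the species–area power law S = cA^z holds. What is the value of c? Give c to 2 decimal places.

z = ln(S₂/S₁) / ln(A₂/A₁) = ln(128/48) / ln(42.7/2.77) = 0.9808 / 2.7354 = 0.3586
c = S₁ / A₁^z = 48 / 2.77^0.3586 = 48 / 1.441 = 33.31

33.31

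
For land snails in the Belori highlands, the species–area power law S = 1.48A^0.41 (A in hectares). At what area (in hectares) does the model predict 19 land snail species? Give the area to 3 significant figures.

19 = 1.48 × A^0.41  ⇒  A^0.41 = 19/1.48 = 12.84
ln A = ln(12.84) / 0.41 = 2.5524 / 0.41 = 6.2254
A = e^6.2254 ≈ 505.4 hectares

505 hectares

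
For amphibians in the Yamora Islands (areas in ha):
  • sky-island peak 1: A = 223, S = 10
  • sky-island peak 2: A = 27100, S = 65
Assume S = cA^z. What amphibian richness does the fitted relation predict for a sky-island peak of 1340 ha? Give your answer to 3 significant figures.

z = ln(65/10) / ln(27100/223) = 1.8718 / 4.8001 = 0.3899
c = 10 / 223^0.3899 = 10 / 8.236 = 1.214
S₃ = 1.214 × 1340^0.3899 = 1.214 × 16.57 ≈ 20.12

20.1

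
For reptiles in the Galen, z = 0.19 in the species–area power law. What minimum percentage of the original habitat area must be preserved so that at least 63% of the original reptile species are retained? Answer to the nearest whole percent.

Need (A_new/A_old)^0.19 = 0.63, so A_new/A_old = 0.63^(1/0.19) = 0.63^5.263
ln(A_new/A_old) = ln 0.63 / 0.19 = -0.4620 / 0.19 = -2.4318
A_new/A_old = e^-2.4318 ≈ 0.08788

9%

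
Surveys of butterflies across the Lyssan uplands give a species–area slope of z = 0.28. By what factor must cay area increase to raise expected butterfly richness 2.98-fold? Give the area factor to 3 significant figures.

49.4

(A₂/A₁)^0.28 = 2.98, so A₂/A₁ = 2.98^(1/0.28) = 2.98^3.571
ln(A₂/A₁) = ln 2.98 / 0.28 = 1.0919 / 0.28 = 3.8997
A₂/A₁ = e^3.8997 ≈ 49.39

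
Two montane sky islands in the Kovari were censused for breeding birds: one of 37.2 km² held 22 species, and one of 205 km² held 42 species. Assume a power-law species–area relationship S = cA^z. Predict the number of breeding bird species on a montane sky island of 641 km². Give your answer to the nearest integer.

z = ln(42/22) / ln(205/37.2) = 0.6466 / 1.7067 = 0.3789
c = 22 / 37.2^0.3789 = 22 / 3.936 = 5.59
S₃ = 5.59 × 641^0.3789 = 5.59 × 11.57 ≈ 64.69

65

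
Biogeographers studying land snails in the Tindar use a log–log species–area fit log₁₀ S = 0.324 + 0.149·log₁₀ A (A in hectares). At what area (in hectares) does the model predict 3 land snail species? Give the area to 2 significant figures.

3 = 2.109 × A^0.149  ⇒  A^0.149 = 3/2.109 = 1.423
ln A = ln(1.423) / 0.149 = 0.3526 / 0.149 = 2.3663
A = e^2.3663 ≈ 10.66 hectares

11 hectares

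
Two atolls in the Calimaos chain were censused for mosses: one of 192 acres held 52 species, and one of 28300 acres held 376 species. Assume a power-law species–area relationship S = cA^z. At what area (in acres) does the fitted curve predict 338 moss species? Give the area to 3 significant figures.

z = ln(376/52) / ln(28300/192) = 1.9783 / 4.9931 = 0.3962
c = 52 / 192^0.3962 = 52 / 8.029 = 6.476
A = (338/6.476)^(1/0.3962) ⇒ ln A = ln(52.19)/0.3962 = 9.9817
A = e^9.9817 ≈ 21627 acres

21600 acres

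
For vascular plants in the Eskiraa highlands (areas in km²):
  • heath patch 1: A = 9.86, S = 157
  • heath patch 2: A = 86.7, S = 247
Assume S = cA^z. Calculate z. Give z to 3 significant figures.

0.208

Taking logs: ln S = ln c + z ln A, so z = (ln S₂ − ln S₁)/(ln A₂ − ln A₁).
z = ln(247/157) / ln(86.7/9.86) = ln(1.573) / ln(8.793) = 0.4531 / 2.1740 = 0.2084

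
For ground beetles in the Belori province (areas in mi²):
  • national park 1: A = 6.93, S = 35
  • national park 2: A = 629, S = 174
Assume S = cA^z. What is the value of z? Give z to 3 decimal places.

0.356

Taking logs: ln S = ln c + z ln A, so z = (ln S₂ − ln S₁)/(ln A₂ − ln A₁).
z = ln(174/35) / ln(629/6.93) = ln(4.971) / ln(90.76) = 1.6037 / 4.5083 = 0.3557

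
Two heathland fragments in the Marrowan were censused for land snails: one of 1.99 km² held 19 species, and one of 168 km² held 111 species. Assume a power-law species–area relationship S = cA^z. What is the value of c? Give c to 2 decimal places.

14.45

z = ln(S₂/S₁) / ln(A₂/A₁) = ln(111/19) / ln(168/1.99) = 1.7651 / 4.4358 = 0.3979
c = S₁ / A₁^z = 19 / 1.99^0.3979 = 19 / 1.315 = 14.45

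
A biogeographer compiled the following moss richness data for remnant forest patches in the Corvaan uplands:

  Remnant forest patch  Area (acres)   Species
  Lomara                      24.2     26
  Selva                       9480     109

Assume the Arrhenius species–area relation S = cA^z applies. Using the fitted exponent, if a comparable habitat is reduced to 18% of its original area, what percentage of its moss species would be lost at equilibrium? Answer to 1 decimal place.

33.7%

z = ln(109/26) / ln(9480/24.2) = 1.4333 / 5.9706 = 0.2401
S_new/S_old = (A_new/A_old)^z = 0.18^0.2401 = exp(0.2401 × -1.7148) = 0.6626
Fraction lost = 1 − 0.6626 = 0.3374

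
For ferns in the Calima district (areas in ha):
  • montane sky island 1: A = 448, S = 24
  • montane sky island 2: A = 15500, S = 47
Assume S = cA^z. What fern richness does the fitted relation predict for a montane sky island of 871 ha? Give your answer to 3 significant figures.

z = ln(47/24) / ln(15500/448) = 0.6721 / 3.5438 = 0.1897
c = 24 / 448^0.1897 = 24 / 3.183 = 7.54
S₃ = 7.54 × 871^0.1897 = 7.54 × 3.611 ≈ 27.23

27.2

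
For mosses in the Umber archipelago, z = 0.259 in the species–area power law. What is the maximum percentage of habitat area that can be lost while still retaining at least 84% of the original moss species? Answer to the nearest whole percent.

49%

Need (A_new/A_old)^0.259 = 0.84, so A_new/A_old = 0.84^(1/0.259) = 0.84^3.861
ln(A_new/A_old) = ln 0.84 / 0.259 = -0.1744 / 0.259 = -0.6732
A_new/A_old = e^-0.6732 ≈ 0.5101
Fraction that can be lost = 1 − 0.5101 = 0.4899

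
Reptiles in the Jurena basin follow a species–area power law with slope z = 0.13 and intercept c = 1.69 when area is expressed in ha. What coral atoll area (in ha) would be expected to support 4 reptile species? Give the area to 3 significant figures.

756 ha

4 = 1.69 × A^0.13  ⇒  A^0.13 = 4/1.69 = 2.367
ln A = ln(2.367) / 0.13 = 0.8616 / 0.13 = 6.6274
A = e^6.6274 ≈ 755.5 ha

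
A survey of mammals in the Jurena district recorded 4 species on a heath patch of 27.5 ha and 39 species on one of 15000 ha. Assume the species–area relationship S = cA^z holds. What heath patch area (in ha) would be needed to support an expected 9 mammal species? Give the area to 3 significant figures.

259 ha

z = ln(39/4) / ln(15000/27.5) = 2.2773 / 6.3016 = 0.3614
c = 4 / 27.5^0.3614 = 4 / 3.312 = 1.208
A = (9/1.208)^(1/0.3614) ⇒ ln A = ln(7.453)/0.3614 = 5.5582
A = e^5.5582 ≈ 259.4 ha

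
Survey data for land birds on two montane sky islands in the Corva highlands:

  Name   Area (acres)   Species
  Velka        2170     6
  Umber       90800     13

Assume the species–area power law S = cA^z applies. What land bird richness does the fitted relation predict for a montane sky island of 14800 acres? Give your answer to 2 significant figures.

8.9

z = ln(13/6) / ln(90800/2170) = 0.7732 / 3.7339 = 0.2071
c = 6 / 2170^0.2071 = 6 / 4.908 = 1.223
S₃ = 1.223 × 14800^0.2071 = 1.223 × 7.304 ≈ 8.929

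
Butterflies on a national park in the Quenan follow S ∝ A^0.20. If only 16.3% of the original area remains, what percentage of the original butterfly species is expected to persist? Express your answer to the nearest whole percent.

S_new/S_old = (A_new/A_old)^z = 0.163^0.2
= exp(0.2 × ln 0.163) = exp(0.2 × -1.8140) = exp(-0.3628) ≈ 0.6957

70%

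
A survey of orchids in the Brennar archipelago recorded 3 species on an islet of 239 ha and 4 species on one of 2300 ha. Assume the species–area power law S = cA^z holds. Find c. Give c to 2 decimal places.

z = ln(S₂/S₁) / ln(A₂/A₁) = ln(4/3) / ln(2300/239) = 0.2877 / 2.2642 = 0.1271
c = S₁ / A₁^z = 3 / 239^0.1271 = 3 / 2.005 = 1.496

1.50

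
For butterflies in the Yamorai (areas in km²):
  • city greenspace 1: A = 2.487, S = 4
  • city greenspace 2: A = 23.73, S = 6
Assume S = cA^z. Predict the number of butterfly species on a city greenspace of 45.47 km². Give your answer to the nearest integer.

7

z = ln(6/4) / ln(23.73/2.487) = 0.4055 / 2.2557 = 0.1798
c = 4 / 2.487^0.1798 = 4 / 1.178 = 3.396
S₃ = 3.396 × 45.47^0.1798 = 3.396 × 1.986 ≈ 6.744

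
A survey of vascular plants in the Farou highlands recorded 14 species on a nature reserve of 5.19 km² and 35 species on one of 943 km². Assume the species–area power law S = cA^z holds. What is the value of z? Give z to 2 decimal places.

Taking logs: ln S = ln c + z ln A, so z = (ln S₂ − ln S₁)/(ln A₂ − ln A₁).
z = ln(35/14) / ln(943/5.19) = ln(2.5) / ln(181.7) = 0.9163 / 5.2023 = 0.1761

0.18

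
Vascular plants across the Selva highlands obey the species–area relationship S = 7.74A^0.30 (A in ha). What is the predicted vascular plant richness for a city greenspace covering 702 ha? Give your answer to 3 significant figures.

55.3

S = 7.74 × 702^0.3 = 7.74 × 7.143 ≈ 55.29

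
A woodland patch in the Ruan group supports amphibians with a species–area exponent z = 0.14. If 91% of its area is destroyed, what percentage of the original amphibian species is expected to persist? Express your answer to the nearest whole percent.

71%

S_new/S_old = (A_new/A_old)^z = 0.09^0.14
= exp(0.14 × ln 0.09) = exp(0.14 × -2.4079) = exp(-0.3371) ≈ 0.7138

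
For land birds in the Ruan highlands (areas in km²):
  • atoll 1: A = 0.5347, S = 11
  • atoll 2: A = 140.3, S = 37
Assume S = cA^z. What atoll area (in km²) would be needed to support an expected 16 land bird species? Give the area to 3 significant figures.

2.99 km²

z = ln(37/11) / ln(140.3/0.5347) = 1.2130 / 5.5698 = 0.2178
c = 11 / 0.5347^0.2178 = 11 / 0.8725 = 12.61
A = (16/12.61)^(1/0.2178) ⇒ ln A = ln(1.269)/0.2178 = 1.0944
A = e^1.0944 ≈ 2.987 km²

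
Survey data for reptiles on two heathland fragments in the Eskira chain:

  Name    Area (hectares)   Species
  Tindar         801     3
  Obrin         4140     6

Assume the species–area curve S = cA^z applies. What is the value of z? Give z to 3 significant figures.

Taking logs: ln S = ln c + z ln A, so z = (ln S₂ − ln S₁)/(ln A₂ − ln A₁).
z = ln(6/3) / ln(4140/801) = ln(2) / ln(5.169) = 0.6931 / 1.6426 = 0.4220

0.422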